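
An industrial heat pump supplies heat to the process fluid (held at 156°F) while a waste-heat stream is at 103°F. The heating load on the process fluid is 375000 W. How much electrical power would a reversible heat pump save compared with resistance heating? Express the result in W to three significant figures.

In absolute terms T_C = 312.59 K and T_H = 342.04 K, so ΔT = 29.44 K.
COP_Carnot = T_H/ΔT = 342.04/29.44 = 11.62.
Resistance heating needs Ẇ_res = Q̇_H = 375000 W; the reversible heat pump needs only Ẇ_hp = Q̇_H/COP = 32280 W.
Saving = 375000 − 32280 = 342700 W.

343000 W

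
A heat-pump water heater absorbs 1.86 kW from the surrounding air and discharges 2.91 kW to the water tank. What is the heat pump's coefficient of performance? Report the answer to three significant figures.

The first law gives Q̇_H = Q̇_C + Ẇ, so the three rates are Q̇_C = 1.860, Q̇_H = 2.910, Ẇ = 1.050 kW.
COP_HP = Q̇_H/Ẇ = 2.910/1.050 = 2.771.

2.77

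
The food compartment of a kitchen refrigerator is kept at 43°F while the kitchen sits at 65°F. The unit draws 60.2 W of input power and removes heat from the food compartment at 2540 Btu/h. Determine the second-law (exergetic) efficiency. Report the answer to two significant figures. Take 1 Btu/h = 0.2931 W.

Converting, Q̇_C = 2540 Btu/h = 744.5 W, so COP_actual = Q̇_C/Ẇ = 744.5/60.20 = 12.37.
In absolute terms T_C = 279.26 K and T_H = 291.48 K, so ΔT = 12.22 K.
COP_Carnot = T_C/ΔT = 279.26/12.22 = 22.85.
η_II = COP_actual/COP_Carnot = 12.37/22.85 = 0.5412.

0.54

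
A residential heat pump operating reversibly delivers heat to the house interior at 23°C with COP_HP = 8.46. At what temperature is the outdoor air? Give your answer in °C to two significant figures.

-12 °C

COP_HP = T_H/(T_H − T_C) gives T_H − T_C = T_H/COP.
With T_H = 296.15 K, T_C = 296.15 × (1 − 1/8.46) = 261.14 K.
Converting, 261.14 K = -12.01°C.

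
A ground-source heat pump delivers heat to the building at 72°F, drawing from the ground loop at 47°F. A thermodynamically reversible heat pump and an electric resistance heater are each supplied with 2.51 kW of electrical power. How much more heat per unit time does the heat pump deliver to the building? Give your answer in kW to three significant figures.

50.9 kW

In absolute terms T_C = 281.48 K and T_H = 295.37 K, so ΔT = 13.89 K.
COP_Carnot = T_H/ΔT = 295.37/13.89 = 21.27.
The heat pump delivers Q̇_H = COP × Ẇ = 53.38 kW; the resistance heater delivers Ẇ = 2.510 kW.
Extra = (COP − 1)·Ẇ = 50.87 kW.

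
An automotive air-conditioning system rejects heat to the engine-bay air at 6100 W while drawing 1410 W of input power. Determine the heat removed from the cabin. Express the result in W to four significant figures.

For a cyclic device the first law requires Q̇_H = Q̇_C + Ẇ.
Q̇_C = Q̇_H − Ẇ = 4690 W.

4690 W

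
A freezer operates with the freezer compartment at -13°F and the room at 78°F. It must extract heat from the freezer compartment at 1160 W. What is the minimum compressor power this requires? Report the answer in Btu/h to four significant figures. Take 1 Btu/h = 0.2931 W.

In absolute terms T_C = 248.15 K and T_H = 298.71 K, so ΔT = 50.56 K.
COP_Carnot = T_C/ΔT = 248.15/50.56 = 4.908.
Ẇ_min = Q̇/COP_Carnot = 1160/4.908 = 236.3 W = 806.3 Btu/h.

806.3 Btu/h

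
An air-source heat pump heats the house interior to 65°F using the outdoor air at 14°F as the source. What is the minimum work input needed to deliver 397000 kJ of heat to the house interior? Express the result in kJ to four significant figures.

38590 kJ

In absolute terms T_C = 263.15 K and T_H = 291.48 K, so ΔT = 28.33 K.
The reversible limit is COP_HP = T_H/ΔT = 10.29, so W_min = Q_H/COP = Q_H·ΔT/T_H.
W_min = 397000 × 28.33/291.48 = 38590 kJ.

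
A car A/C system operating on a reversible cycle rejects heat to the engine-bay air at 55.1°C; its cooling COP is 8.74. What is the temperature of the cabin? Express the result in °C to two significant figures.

For a Carnot refrigerator COP_R = T_C/(T_H − T_C), so T_C = COP·T_H/(1 + COP).
With T_H = 328.25 K, T_C = 8.74 × 328.25/9.740 = 294.55 K.
Converting, 294.55 K = 21.40°C.

21 °C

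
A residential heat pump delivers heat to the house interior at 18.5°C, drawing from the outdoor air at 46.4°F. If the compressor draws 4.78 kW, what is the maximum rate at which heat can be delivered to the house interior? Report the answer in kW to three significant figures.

133 kW

In absolute terms T_C = 281.15 K and T_H = 291.65 K, so ΔT = 10.50 K.
COP_Carnot = T_H/ΔT = 291.65/10.50 = 27.78.
Q̇_max = COP_Carnot × Ẇ = 27.78 × 4.780 kW = 132.8 kW.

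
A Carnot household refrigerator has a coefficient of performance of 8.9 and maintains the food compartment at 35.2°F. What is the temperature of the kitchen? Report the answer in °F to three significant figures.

COP_R = T_C/(T_H − T_C) gives T_H − T_C = T_C/COP.
With T_C = 274.93 K, T_H = 274.93 × (1 + 1/8.9) = 305.82 K.
Converting, 305.82 K = 90.80°F.

90.8 °F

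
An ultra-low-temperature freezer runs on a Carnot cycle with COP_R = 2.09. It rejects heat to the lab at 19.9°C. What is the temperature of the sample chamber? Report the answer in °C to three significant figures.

-74.9 °C

For a Carnot refrigerator COP_R = T_C/(T_H − T_C), so T_C = COP·T_H/(1 + COP).
With T_H = 293.05 K, T_C = 2.09 × 293.05/3.090 = 198.21 K.
Converting, 198.21 K = -74.94°C.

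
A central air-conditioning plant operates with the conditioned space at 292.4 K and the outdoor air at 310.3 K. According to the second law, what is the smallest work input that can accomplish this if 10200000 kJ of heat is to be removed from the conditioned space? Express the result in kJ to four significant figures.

The reservoir spacing is ΔT = 310.3 − 292.4 = 17.90 K.
The reversible limit is COP_R = T_C/ΔT = 16.34, so W_min = Q_C/COP = Q_C·ΔT/T_C.
W_min = 10200000 × 17.90/292.40 = 624400 kJ.

624400 kJ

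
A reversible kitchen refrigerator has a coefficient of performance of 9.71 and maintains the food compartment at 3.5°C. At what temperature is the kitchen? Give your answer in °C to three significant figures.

COP_R = T_C/(T_H − T_C) gives T_H − T_C = T_C/COP.
With T_C = 276.65 K, T_H = 276.65 × (1 + 1/9.71) = 305.14 K.
Converting, 305.14 K = 31.99°C.

32.0 °C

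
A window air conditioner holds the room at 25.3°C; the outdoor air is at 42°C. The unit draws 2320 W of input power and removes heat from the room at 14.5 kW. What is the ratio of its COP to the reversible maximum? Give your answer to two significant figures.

0.35

Converting, Q̇_C = 14.50 kW = 14500 W, so COP_actual = Q̇_C/Ẇ = 14500/2320 = 6.250.
In absolute terms T_C = 298.45 K and T_H = 315.15 K, so ΔT = 16.70 K.
COP_Carnot = T_C/ΔT = 298.45/16.70 = 17.87.
η_II = COP_actual/COP_Carnot = 6.250/17.87 = 0.3497.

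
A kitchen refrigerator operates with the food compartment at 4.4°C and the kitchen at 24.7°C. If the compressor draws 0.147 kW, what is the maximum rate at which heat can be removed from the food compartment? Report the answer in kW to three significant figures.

In absolute terms T_C = 277.55 K and T_H = 297.85 K, so ΔT = 20.30 K.
COP_Carnot = T_C/ΔT = 277.55/20.30 = 13.67.
Q̇_max = COP_Carnot × Ẇ = 13.67 × 0.1470 kW = 2.010 kW.

2.01 kW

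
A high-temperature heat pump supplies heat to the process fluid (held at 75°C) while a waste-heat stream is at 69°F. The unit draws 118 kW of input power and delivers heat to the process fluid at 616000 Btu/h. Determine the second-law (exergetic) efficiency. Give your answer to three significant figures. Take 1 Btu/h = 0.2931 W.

Converting, Q̇_H = 616000 Btu/h = 180.5 kW, so COP_actual = Q̇_H/Ẇ = 180.5/118.0 = 1.530.
In absolute terms T_C = 293.71 K and T_H = 348.15 K, so ΔT = 54.44 K.
COP_Carnot = T_H/ΔT = 348.15/54.44 = 6.395.
η_II = COP_actual/COP_Carnot = 1.530/6.395 = 0.2393.

0.239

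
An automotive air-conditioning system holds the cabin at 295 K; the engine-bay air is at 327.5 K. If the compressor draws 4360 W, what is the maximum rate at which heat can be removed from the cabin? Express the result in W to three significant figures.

39600 W

The reservoir spacing is ΔT = 327.5 − 295 = 32.50 K.
COP_Carnot = T_C/ΔT = 295.00/32.50 = 9.077.
Q̇_max = COP_Carnot × Ẇ = 9.077 × 4360 W = 39580 W.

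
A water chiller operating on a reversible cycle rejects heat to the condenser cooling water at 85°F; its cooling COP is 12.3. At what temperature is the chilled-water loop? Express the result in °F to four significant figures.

44.05 °F

For a Carnot refrigerator COP_R = T_C/(T_H − T_C), so T_C = COP·T_H/(1 + COP).
With T_H = 302.59 K, T_C = 12.3 × 302.59/13.30 = 279.84 K.
Converting, 279.84 K = 44.05°F.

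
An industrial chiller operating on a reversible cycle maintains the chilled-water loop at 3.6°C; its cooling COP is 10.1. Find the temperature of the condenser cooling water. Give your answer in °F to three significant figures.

COP_R = T_C/(T_H − T_C) gives T_H − T_C = T_C/COP.
With T_C = 276.75 K, T_H = 276.75 × (1 + 1/10.1) = 304.15 K.
Converting, 304.15 K = 87.80°F.

87.8 °F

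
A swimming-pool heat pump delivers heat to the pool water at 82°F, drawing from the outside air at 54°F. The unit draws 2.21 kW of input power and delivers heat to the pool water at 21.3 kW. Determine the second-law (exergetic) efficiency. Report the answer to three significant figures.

COP_actual = Q̇_H/Ẇ = 21.30/2.210 = 9.638.
In absolute terms T_C = 285.37 K and T_H = 300.93 K, so ΔT = 15.56 K.
COP_Carnot = T_H/ΔT = 300.93/15.56 = 19.35.
η_II = COP_actual/COP_Carnot = 9.638/19.35 = 0.4982.

0.498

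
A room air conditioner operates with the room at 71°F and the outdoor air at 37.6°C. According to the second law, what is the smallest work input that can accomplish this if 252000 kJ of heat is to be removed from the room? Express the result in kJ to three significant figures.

In absolute terms T_C = 294.82 K and T_H = 310.75 K, so ΔT = 15.93 K.
The reversible limit is COP_R = T_C/ΔT = 18.50, so W_min = Q_C/COP = Q_C·ΔT/T_C.
W_min = 252000 × 15.93/294.82 = 13620 kJ.

13600 kJ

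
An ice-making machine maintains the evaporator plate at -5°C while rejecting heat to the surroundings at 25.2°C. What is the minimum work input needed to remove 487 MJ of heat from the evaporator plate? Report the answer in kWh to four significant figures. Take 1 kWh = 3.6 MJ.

15.24 kWh

In absolute terms T_C = 268.15 K and T_H = 298.35 K, so ΔT = 30.20 K.
The reversible limit is COP_R = T_C/ΔT = 8.879, so W_min = Q_C/COP = Q_C·ΔT/T_C.
W_min = 487.0 × 30.20/268.15 = 54.85 MJ = 15.24 kWh.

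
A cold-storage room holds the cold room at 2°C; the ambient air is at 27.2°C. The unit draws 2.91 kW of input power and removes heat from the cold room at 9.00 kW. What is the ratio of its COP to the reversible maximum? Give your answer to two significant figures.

0.28

COP_actual = Q̇_C/Ẇ = 9.000/2.910 = 3.093.
In absolute terms T_C = 275.15 K and T_H = 300.35 K, so ΔT = 25.20 K.
COP_Carnot = T_C/ΔT = 275.15/25.20 = 10.92.
η_II = COP_actual/COP_Carnot = 3.093/10.92 = 0.2833.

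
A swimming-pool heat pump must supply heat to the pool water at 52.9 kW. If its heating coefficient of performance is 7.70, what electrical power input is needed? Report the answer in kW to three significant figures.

6.87 kW

Ẇ = Q̇_H/COP_HP = 52.90/7.70 = 6.870 kW.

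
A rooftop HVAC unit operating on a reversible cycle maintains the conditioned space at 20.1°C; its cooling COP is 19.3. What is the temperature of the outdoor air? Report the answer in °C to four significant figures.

COP_R = T_C/(T_H − T_C) gives T_H − T_C = T_C/COP.
With T_C = 293.25 K, T_H = 293.25 × (1 + 1/19.3) = 308.44 K.
Converting, 308.44 K = 35.29°C.

35.29 °C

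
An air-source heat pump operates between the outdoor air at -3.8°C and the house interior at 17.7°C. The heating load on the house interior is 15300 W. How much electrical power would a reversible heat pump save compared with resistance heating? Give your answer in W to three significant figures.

In absolute terms T_C = 269.35 K and T_H = 290.85 K, so ΔT = 21.50 K.
COP_Carnot = T_H/ΔT = 290.85/21.50 = 13.53.
Resistance heating needs Ẇ_res = Q̇_H = 15300 W; the reversible heat pump needs only Ẇ_hp = Q̇_H/COP = 1131 W.
Saving = 15300 − 1131 = 14170 W.

14200 W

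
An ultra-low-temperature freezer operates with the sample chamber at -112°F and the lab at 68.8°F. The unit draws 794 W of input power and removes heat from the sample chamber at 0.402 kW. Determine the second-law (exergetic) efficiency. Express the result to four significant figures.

0.2633

Converting, Q̇_C = 0.4020 kW = 402.0 W, so COP_actual = Q̇_C/Ẇ = 402.0/794.0 = 0.5063.
In absolute terms T_C = 193.15 K and T_H = 293.59 K, so ΔT = 100.4 K.
COP_Carnot = T_C/ΔT = 193.15/100.4 = 1.923.
η_II = COP_actual/COP_Carnot = 0.5063/1.923 = 0.2633.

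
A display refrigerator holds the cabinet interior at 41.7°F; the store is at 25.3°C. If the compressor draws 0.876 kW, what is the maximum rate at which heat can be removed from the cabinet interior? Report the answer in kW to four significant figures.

12.25 kW

In absolute terms T_C = 278.54 K and T_H = 298.45 K, so ΔT = 19.91 K.
COP_Carnot = T_C/ΔT = 278.54/19.91 = 13.99.
Q̇_max = COP_Carnot × Ẇ = 13.99 × 0.8760 kW = 12.25 kW.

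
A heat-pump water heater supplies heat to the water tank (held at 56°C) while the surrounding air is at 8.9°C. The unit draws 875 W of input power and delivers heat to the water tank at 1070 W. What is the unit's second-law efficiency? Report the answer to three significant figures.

0.175

COP_actual = Q̇_H/Ẇ = 1070/875.0 = 1.223.
In absolute terms T_C = 282.05 K and T_H = 329.15 K, so ΔT = 47.10 K.
COP_Carnot = T_H/ΔT = 329.15/47.10 = 6.988.
η_II = COP_actual/COP_Carnot = 1.223/6.988 = 0.1750.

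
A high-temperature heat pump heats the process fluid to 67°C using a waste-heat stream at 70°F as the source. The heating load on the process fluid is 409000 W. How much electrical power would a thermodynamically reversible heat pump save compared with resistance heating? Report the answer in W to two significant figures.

In absolute terms T_C = 294.26 K and T_H = 340.15 K, so ΔT = 45.89 K.
COP_Carnot = T_H/ΔT = 340.15/45.89 = 7.412.
Resistance heating needs Ẇ_res = Q̇_H = 409000 W; the reversible heat pump needs only Ẇ_hp = Q̇_H/COP = 55180 W.
Saving = 409000 − 55180 = 353800 W.

350000 W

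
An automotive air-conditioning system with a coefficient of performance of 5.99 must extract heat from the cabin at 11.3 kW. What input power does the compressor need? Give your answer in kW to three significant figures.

1.89 kW

Ẇ = Q̇_C/COP = 11.30/5.99 = 1.886 kW.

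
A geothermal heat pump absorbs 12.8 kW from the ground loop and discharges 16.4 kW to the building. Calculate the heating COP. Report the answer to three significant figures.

The first law gives Q̇_H = Q̇_C + Ẇ, so the three rates are Q̇_C = 12.80, Q̇_H = 16.40, Ẇ = 3.600 kW.
COP_HP = Q̇_H/Ẇ = 16.40/3.600 = 4.556.

4.56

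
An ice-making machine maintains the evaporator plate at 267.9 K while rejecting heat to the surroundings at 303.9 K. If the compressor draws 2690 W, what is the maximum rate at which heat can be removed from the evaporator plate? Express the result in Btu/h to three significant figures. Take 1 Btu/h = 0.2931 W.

68300 Btu/h

The reservoir spacing is ΔT = 303.9 − 267.9 = 36.00 K.
COP_Carnot = T_C/ΔT = 267.90/36.00 = 7.442.
Q̇_max = COP_Carnot × Ẇ = 7.442 × 2690 W = 20020 W = 68300 Btu/h.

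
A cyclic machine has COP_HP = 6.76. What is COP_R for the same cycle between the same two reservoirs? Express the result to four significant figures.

5.760

Since Q_H = Q_C + W for any cycle, COP_R = Q_C/W = Q_H/W − 1.
COP_R = 6.76 − 1 = 5.76.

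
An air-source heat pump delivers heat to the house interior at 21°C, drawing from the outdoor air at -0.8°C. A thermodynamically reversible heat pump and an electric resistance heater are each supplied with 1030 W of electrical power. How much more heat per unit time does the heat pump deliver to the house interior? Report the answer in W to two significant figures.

In absolute terms T_C = 272.35 K and T_H = 294.15 K, so ΔT = 21.80 K.
COP_Carnot = T_H/ΔT = 294.15/21.80 = 13.49.
The heat pump delivers Q̇_H = COP × Ẇ = 13900 W; the resistance heater delivers Ẇ = 1030 W.
Extra = (COP − 1)·Ẇ = 12870 W.

13000 W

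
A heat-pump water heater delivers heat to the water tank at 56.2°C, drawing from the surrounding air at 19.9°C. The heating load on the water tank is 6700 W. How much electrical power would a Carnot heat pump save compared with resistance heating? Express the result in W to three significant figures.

5960 W

In absolute terms T_C = 293.05 K and T_H = 329.35 K, so ΔT = 36.30 K.
COP_Carnot = T_H/ΔT = 329.35/36.30 = 9.073.
Resistance heating needs Ẇ_res = Q̇_H = 6700 W; the reversible heat pump needs only Ẇ_hp = Q̇_H/COP = 738.5 W.
Saving = 6700 − 738.5 = 5962 W.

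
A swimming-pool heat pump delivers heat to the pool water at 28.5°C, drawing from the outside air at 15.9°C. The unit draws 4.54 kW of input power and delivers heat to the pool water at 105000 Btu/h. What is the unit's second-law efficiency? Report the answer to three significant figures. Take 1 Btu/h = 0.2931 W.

Converting, Q̇_H = 105000 Btu/h = 30.78 kW, so COP_actual = Q̇_H/Ẇ = 30.78/4.540 = 6.779.
In absolute terms T_C = 289.05 K and T_H = 301.65 K, so ΔT = 12.60 K.
COP_Carnot = T_H/ΔT = 301.65/12.60 = 23.94.
η_II = COP_actual/COP_Carnot = 6.779/23.94 = 0.2831.

0.283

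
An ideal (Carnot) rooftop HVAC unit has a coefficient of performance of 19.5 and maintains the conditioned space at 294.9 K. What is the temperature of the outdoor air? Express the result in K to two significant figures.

310 K

COP_R = T_C/(T_H − T_C) gives T_H − T_C = T_C/COP.
With T_C = 294.90 K, T_H = 294.90 × (1 + 1/19.5) = 310.02 K.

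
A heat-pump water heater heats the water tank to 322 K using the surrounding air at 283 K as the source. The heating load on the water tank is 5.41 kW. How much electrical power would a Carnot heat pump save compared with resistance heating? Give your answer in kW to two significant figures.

The reservoir spacing is ΔT = 322 − 283 = 39.00 K.
COP_Carnot = T_H/ΔT = 322.00/39.00 = 8.256.
Resistance heating needs Ẇ_res = Q̇_H = 5.410 kW; the reversible heat pump needs only Ẇ_hp = Q̇_H/COP = 0.6552 kW.
Saving = 5.410 − 0.6552 = 4.755 kW.

4.8 kW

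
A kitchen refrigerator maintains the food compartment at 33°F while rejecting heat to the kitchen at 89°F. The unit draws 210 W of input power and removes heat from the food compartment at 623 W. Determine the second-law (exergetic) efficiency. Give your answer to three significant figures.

0.337

COP_actual = Q̇_C/Ẇ = 623.0/210.0 = 2.967.
In absolute terms T_C = 273.71 K and T_H = 304.82 K, so ΔT = 31.11 K.
COP_Carnot = T_C/ΔT = 273.71/31.11 = 8.798.
η_II = COP_actual/COP_Carnot = 2.967/8.798 = 0.3372.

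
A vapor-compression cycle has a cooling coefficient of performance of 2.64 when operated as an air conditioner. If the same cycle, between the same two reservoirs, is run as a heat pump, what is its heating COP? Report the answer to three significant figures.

The first law on one cycle gives Q_H = Q_C + W, so Q_H/W = Q_C/W + 1.
COP_HP = COP_R + 1 = 2.64 + 1 = 3.64.

3.64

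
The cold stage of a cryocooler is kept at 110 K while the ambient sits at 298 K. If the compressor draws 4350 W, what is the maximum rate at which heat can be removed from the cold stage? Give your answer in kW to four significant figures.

The reservoir spacing is ΔT = 298 − 110 = 188.0 K.
COP_Carnot = T_C/ΔT = 110.00/188.0 = 0.5851.
Q̇_max = COP_Carnot × Ẇ = 0.5851 × 4350 W = 2545 W = 2.545 kW.

2.545 kW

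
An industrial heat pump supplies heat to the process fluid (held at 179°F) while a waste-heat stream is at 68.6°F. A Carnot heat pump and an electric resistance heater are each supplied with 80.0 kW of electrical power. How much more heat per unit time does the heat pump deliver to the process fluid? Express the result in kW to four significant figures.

In absolute terms T_C = 293.48 K and T_H = 354.82 K, so ΔT = 61.33 K.
COP_Carnot = T_H/ΔT = 354.82/61.33 = 5.785.
The heat pump delivers Q̇_H = COP × Ẇ = 462.8 kW; the resistance heater delivers Ẇ = 80.00 kW.
Extra = (COP − 1)·Ẇ = 382.8 kW.

382.8 kW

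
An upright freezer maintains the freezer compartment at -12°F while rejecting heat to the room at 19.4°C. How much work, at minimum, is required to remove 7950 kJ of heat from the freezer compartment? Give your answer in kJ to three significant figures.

1400 kJ

In absolute terms T_C = 248.71 K and T_H = 292.55 K, so ΔT = 43.84 K.
The reversible limit is COP_R = T_C/ΔT = 5.672, so W_min = Q_C/COP = Q_C·ΔT/T_C.
W_min = 7950 × 43.84/248.71 = 1402 kJ.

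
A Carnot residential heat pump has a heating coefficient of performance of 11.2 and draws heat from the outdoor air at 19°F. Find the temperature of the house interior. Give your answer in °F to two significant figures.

66 °F

COP_HP = T_H/(T_H − T_C) rearranges to T_H = COP·T_C/(COP − 1).
With T_C = 265.93 K, T_H = 11.2 × 265.93/10.20 = 292.00 K.
Converting, 292.00 K = 65.93°F.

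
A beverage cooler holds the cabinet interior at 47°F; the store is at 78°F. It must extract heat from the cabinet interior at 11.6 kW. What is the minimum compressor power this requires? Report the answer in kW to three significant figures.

In absolute terms T_C = 281.48 K and T_H = 298.71 K, so ΔT = 17.22 K.
COP_Carnot = T_C/ΔT = 281.48/17.22 = 16.34.
Ẇ_min = Q̇/COP_Carnot = 11.60/16.34 = 0.7097 kW.

0.710 kW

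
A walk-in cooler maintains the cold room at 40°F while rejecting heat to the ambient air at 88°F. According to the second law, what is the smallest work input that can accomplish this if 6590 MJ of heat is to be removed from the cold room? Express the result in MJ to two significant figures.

630 MJ

In absolute terms T_C = 277.59 K and T_H = 304.26 K, so ΔT = 26.67 K.
The reversible limit is COP_R = T_C/ΔT = 10.41, so W_min = Q_C/COP = Q_C·ΔT/T_C.
W_min = 6590 × 26.67/277.59 = 633.1 MJ.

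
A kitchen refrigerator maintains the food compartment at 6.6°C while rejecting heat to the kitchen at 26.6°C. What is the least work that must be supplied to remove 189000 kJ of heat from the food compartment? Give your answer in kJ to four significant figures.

In absolute terms T_C = 279.75 K and T_H = 299.75 K, so ΔT = 20.00 K.
The reversible limit is COP_R = T_C/ΔT = 13.99, so W_min = Q_C/COP = Q_C·ΔT/T_C.
W_min = 189000 × 20.00/279.75 = 13510 kJ.

13510 kJ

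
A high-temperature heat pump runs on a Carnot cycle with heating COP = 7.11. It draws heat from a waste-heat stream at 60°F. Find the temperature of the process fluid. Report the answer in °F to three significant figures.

COP_HP = T_H/(T_H − T_C) rearranges to T_H = COP·T_C/(COP − 1).
With T_C = 288.71 K, T_H = 7.11 × 288.71/6.110 = 335.96 K.
Converting, 335.96 K = 145.05°F.

145 °F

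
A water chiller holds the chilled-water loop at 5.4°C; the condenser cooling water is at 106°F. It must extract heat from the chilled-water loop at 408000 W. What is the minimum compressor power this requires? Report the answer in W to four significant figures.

In absolute terms T_C = 278.55 K and T_H = 314.26 K, so ΔT = 35.71 K.
COP_Carnot = T_C/ΔT = 278.55/35.71 = 7.800.
Ẇ_min = Q̇/COP_Carnot = 408000/7.800 = 52310 W.

52310 W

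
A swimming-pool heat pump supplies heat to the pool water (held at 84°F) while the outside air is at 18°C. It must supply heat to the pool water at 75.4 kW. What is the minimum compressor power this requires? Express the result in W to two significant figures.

2700 W

In absolute terms T_C = 291.15 K and T_H = 302.04 K, so ΔT = 10.89 K.
COP_Carnot = T_H/ΔT = 302.04/10.89 = 27.74.
Ẇ_min = Q̇/COP_Carnot = 75.40/27.74 = 2.718 kW = 2718 W.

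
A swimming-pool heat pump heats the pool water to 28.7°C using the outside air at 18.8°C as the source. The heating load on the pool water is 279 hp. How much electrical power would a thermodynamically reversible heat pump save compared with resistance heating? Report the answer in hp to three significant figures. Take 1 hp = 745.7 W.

In absolute terms T_C = 291.95 K and T_H = 301.85 K, so ΔT = 9.900 K.
COP_Carnot = T_H/ΔT = 301.85/9.900 = 30.49.
Resistance heating needs Ẇ_res = Q̇_H = 279.0 hp; the reversible heat pump needs only Ẇ_hp = Q̇_H/COP = 9.151 hp.
Saving = 279.0 − 9.151 = 269.8 hp.

270 hp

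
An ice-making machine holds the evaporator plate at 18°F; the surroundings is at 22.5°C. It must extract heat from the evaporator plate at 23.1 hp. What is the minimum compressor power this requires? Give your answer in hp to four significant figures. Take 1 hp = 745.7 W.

In absolute terms T_C = 265.37 K and T_H = 295.65 K, so ΔT = 30.28 K.
COP_Carnot = T_C/ΔT = 265.37/30.28 = 8.765.
Ẇ_min = Q̇/COP_Carnot = 23.10/8.765 = 2.636 hp.

2.636 hp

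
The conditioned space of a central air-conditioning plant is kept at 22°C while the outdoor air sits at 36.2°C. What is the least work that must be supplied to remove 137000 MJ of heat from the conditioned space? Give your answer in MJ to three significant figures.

In absolute terms T_C = 295.15 K and T_H = 309.35 K, so ΔT = 14.20 K.
The reversible limit is COP_R = T_C/ΔT = 20.79, so W_min = Q_C/COP = Q_C·ΔT/T_C.
W_min = 137000 × 14.20/295.15 = 6591 MJ.

6590 MJ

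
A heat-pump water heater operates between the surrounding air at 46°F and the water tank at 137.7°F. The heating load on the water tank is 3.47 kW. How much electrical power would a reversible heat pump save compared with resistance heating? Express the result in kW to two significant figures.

In absolute terms T_C = 280.93 K and T_H = 331.87 K, so ΔT = 50.94 K.
COP_Carnot = T_H/ΔT = 331.87/50.94 = 6.514.
Resistance heating needs Ẇ_res = Q̇_H = 3.470 kW; the reversible heat pump needs only Ẇ_hp = Q̇_H/COP = 0.5327 kW.
Saving = 3.470 − 0.5327 = 2.937 kW.

2.9 kW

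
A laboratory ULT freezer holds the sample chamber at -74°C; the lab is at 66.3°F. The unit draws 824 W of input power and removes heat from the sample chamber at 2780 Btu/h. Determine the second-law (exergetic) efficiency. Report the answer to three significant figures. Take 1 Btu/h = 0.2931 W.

0.462

Converting, Q̇_C = 2780 Btu/h = 814.8 W, so COP_actual = Q̇_C/Ẇ = 814.8/824.0 = 0.9889.
In absolute terms T_C = 199.15 K and T_H = 292.21 K, so ΔT = 93.06 K.
COP_Carnot = T_C/ΔT = 199.15/93.06 = 2.140.
η_II = COP_actual/COP_Carnot = 0.9889/2.140 = 0.4621.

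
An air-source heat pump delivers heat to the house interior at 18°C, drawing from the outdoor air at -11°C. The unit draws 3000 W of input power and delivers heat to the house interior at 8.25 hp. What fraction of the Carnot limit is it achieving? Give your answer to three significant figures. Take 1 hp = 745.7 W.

Converting, Q̇_H = 8.250 hp = 6152 W, so COP_actual = Q̇_H/Ẇ = 6152/3000 = 2.051.
In absolute terms T_C = 262.15 K and T_H = 291.15 K, so ΔT = 29.00 K.
COP_Carnot = T_H/ΔT = 291.15/29.00 = 10.04.
η_II = COP_actual/COP_Carnot = 2.051/10.04 = 0.2043.

0.204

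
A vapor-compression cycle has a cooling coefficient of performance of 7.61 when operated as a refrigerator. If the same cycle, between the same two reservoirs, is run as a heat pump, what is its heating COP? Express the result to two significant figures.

8.6

The first law on one cycle gives Q_H = Q_C + W, so Q_H/W = Q_C/W + 1.
COP_HP = COP_R + 1 = 7.61 + 1 = 8.61.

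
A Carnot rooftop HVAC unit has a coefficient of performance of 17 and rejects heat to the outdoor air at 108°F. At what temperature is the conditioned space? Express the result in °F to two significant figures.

76 °F

For a Carnot refrigerator COP_R = T_C/(T_H − T_C), so T_C = COP·T_H/(1 + COP).
With T_H = 315.37 K, T_C = 17 × 315.37/18.00 = 297.85 K.
Converting, 297.85 K = 76.46°F.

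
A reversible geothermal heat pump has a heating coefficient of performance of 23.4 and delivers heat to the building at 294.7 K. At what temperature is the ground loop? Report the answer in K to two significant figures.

280 K

COP_HP = T_H/(T_H − T_C) gives T_H − T_C = T_H/COP.
With T_H = 294.70 K, T_C = 294.70 × (1 − 1/23.4) = 282.11 K.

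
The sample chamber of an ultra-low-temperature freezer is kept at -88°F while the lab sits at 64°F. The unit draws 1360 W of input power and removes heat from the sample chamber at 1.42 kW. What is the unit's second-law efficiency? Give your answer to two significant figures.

0.43

Converting, Q̇_C = 1.420 kW = 1420 W, so COP_actual = Q̇_C/Ẇ = 1420/1360 = 1.044.
In absolute terms T_C = 206.48 K and T_H = 290.93 K, so ΔT = 84.44 K.
COP_Carnot = T_C/ΔT = 206.48/84.44 = 2.445.
η_II = COP_actual/COP_Carnot = 1.044/2.445 = 0.4270.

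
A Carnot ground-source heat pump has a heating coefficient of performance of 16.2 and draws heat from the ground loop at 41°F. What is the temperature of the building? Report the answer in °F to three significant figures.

COP_HP = T_H/(T_H − T_C) rearranges to T_H = COP·T_C/(COP − 1).
With T_C = 278.15 K, T_H = 16.2 × 278.15/15.20 = 296.45 K.
Converting, 296.45 K = 73.94°F.

73.9 °F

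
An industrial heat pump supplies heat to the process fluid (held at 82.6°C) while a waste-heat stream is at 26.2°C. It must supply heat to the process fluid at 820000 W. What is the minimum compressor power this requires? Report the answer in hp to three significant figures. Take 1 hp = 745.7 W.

174 hp

In absolute terms T_C = 299.35 K and T_H = 355.75 K, so ΔT = 56.40 K.
COP_Carnot = T_H/ΔT = 355.75/56.40 = 6.308.
Ẇ_min = Q̇/COP_Carnot = 820000/6.308 = 130000 W = 174.3 hp.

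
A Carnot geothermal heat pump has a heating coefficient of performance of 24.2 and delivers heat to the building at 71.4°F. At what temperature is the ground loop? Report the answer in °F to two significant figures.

COP_HP = T_H/(T_H − T_C) gives T_H − T_C = T_H/COP.
With T_H = 295.04 K, T_C = 295.04 × (1 − 1/24.2) = 282.85 K.
Converting, 282.85 K = 49.45°F.

49 °F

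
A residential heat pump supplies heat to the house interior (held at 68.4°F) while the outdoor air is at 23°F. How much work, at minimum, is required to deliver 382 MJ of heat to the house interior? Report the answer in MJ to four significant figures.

32.84 MJ

In absolute terms T_C = 268.15 K and T_H = 293.37 K, so ΔT = 25.22 K.
The reversible limit is COP_HP = T_H/ΔT = 11.63, so W_min = Q_H/COP = Q_H·ΔT/T_H.
W_min = 382.0 × 25.22/293.37 = 32.84 MJ.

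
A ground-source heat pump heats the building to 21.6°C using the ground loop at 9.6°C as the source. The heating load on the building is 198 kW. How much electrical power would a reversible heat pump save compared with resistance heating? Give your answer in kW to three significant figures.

In absolute terms T_C = 282.75 K and T_H = 294.75 K, so ΔT = 12.00 K.
COP_Carnot = T_H/ΔT = 294.75/12.00 = 24.56.
Resistance heating needs Ẇ_res = Q̇_H = 198.0 kW; the reversible heat pump needs only Ẇ_hp = Q̇_H/COP = 8.061 kW.
Saving = 198.0 − 8.061 = 189.9 kW.

190 kW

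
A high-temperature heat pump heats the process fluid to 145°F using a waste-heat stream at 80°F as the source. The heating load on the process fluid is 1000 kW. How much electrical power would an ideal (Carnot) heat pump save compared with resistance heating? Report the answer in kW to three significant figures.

In absolute terms T_C = 299.82 K and T_H = 335.93 K, so ΔT = 36.11 K.
COP_Carnot = T_H/ΔT = 335.93/36.11 = 9.303.
Resistance heating needs Ẇ_res = Q̇_H = 1000 kW; the reversible heat pump needs only Ẇ_hp = Q̇_H/COP = 107.5 kW.
Saving = 1000 − 107.5 = 892.5 kW.

893 kW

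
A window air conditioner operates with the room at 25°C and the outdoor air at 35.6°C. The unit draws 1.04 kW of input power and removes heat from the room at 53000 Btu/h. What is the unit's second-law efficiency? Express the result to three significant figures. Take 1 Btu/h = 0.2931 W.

Converting, Q̇_C = 53000 Btu/h = 15.53 kW, so COP_actual = Q̇_C/Ẇ = 15.53/1.040 = 14.94.
In absolute terms T_C = 298.15 K and T_H = 308.75 K, so ΔT = 10.60 K.
COP_Carnot = T_C/ΔT = 298.15/10.60 = 28.13.
η_II = COP_actual/COP_Carnot = 14.94/28.13 = 0.5310.

0.531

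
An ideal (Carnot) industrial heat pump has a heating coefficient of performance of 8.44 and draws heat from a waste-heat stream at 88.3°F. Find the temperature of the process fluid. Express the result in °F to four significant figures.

162.0 °F

COP_HP = T_H/(T_H − T_C) rearranges to T_H = COP·T_C/(COP − 1).
With T_C = 304.43 K, T_H = 8.44 × 304.43/7.440 = 345.35 K.
Converting, 345.35 K = 161.95°F.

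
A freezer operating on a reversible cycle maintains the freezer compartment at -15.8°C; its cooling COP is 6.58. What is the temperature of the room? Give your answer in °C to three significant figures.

COP_R = T_C/(T_H − T_C) gives T_H − T_C = T_C/COP.
With T_C = 257.35 K, T_H = 257.35 × (1 + 1/6.58) = 296.46 K.
Converting, 296.46 K = 23.31°C.

23.3 °C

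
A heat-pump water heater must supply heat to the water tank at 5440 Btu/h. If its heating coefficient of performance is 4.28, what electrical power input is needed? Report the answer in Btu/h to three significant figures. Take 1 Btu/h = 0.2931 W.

1270 Btu/h

Ẇ = Q̇_H/COP_HP = 5440/4.28 = 1271 Btu/h.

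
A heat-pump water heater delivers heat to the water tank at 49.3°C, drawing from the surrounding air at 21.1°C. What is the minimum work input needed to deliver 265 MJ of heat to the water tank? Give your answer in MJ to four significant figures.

In absolute terms T_C = 294.25 K and T_H = 322.45 K, so ΔT = 28.20 K.
The reversible limit is COP_HP = T_H/ΔT = 11.43, so W_min = Q_H/COP = Q_H·ΔT/T_H.
W_min = 265.0 × 28.20/322.45 = 23.18 MJ.

23.18 MJ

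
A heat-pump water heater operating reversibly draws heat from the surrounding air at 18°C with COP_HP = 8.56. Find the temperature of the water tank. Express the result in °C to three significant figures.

56.5 °C

COP_HP = T_H/(T_H − T_C) rearranges to T_H = COP·T_C/(COP − 1).
With T_C = 291.15 K, T_H = 8.56 × 291.15/7.560 = 329.66 K.
Converting, 329.66 K = 56.51°C.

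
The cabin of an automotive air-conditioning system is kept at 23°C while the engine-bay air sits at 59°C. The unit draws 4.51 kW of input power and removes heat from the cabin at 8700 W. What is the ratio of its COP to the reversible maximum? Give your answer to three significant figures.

Converting, Q̇_C = 8700 W = 8.700 kW, so COP_actual = Q̇_C/Ẇ = 8.700/4.510 = 1.929.
In absolute terms T_C = 296.15 K and T_H = 332.15 K, so ΔT = 36.00 K.
COP_Carnot = T_C/ΔT = 296.15/36.00 = 8.226.
η_II = COP_actual/COP_Carnot = 1.929/8.226 = 0.2345.

0.234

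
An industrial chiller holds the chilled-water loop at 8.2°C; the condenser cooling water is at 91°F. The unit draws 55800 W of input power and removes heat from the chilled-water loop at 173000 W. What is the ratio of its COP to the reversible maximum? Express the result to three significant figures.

COP_actual = Q̇_C/Ẇ = 173000/55800 = 3.100.
In absolute terms T_C = 281.35 K and T_H = 305.93 K, so ΔT = 24.58 K.
COP_Carnot = T_C/ΔT = 281.35/24.58 = 11.45.
η_II = COP_actual/COP_Carnot = 3.100/11.45 = 0.2708.

0.271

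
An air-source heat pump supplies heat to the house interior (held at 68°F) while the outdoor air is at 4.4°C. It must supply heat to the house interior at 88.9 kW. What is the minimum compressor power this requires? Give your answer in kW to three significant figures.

In absolute terms T_C = 277.55 K and T_H = 293.15 K, so ΔT = 15.60 K.
COP_Carnot = T_H/ΔT = 293.15/15.60 = 18.79.
Ẇ_min = Q̇/COP_Carnot = 88.90/18.79 = 4.731 kW.

4.73 kW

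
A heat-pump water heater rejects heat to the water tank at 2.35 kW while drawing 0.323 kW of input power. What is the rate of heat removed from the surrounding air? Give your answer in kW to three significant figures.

2.03 kW

For a cyclic device the first law requires Q̇_H = Q̇_C + Ẇ.
Q̇_C = Q̇_H − Ẇ = 2.027 kW.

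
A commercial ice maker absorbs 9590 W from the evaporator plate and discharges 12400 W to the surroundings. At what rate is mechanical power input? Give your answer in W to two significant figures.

For a cyclic device the first law requires Q̇_H = Q̇_C + Ẇ.
Ẇ = Q̇_H − Q̇_C = 2810 W.

2800 W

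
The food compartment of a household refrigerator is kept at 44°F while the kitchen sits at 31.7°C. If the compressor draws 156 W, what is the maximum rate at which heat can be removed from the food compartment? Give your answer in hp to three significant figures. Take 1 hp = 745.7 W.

In absolute terms T_C = 279.82 K and T_H = 304.85 K, so ΔT = 25.03 K.
COP_Carnot = T_C/ΔT = 279.82/25.03 = 11.18.
Q̇_max = COP_Carnot × Ẇ = 11.18 × 156.0 W = 1744 W = 2.338 hp.

2.34 hp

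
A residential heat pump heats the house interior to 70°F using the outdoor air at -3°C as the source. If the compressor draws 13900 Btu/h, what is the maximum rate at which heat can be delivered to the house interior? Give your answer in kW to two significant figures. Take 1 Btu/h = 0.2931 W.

50 kW

In absolute terms T_C = 270.15 K and T_H = 294.26 K, so ΔT = 24.11 K.
COP_Carnot = T_H/ΔT = 294.26/24.11 = 12.20.
Q̇_max = COP_Carnot × Ẇ = 12.20 × 13900 Btu/h = 169600 Btu/h = 49.72 kW.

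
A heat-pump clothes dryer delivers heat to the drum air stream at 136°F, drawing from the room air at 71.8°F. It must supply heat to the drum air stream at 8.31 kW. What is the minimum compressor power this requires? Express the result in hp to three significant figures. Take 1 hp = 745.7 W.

In absolute terms T_C = 295.26 K and T_H = 330.93 K, so ΔT = 35.67 K.
COP_Carnot = T_H/ΔT = 330.93/35.67 = 9.278.
Ẇ_min = Q̇/COP_Carnot = 8.310/9.278 = 0.8956 kW = 1.201 hp.

1.20 hp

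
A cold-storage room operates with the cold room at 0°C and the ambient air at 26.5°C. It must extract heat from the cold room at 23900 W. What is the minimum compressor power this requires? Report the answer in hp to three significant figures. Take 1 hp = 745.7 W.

In absolute terms T_C = 273.15 K and T_H = 299.65 K, so ΔT = 26.50 K.
COP_Carnot = T_C/ΔT = 273.15/26.50 = 10.31.
Ẇ_min = Q̇/COP_Carnot = 23900/10.31 = 2319 W = 3.109 hp.

3.11 hp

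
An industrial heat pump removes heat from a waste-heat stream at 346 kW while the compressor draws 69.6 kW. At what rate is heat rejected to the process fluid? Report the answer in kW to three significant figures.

416 kW

For a cyclic device the first law requires Q̇_H = Q̇_C + Ẇ.
Q̇_H = Q̇_C + Ẇ = 415.6 kW.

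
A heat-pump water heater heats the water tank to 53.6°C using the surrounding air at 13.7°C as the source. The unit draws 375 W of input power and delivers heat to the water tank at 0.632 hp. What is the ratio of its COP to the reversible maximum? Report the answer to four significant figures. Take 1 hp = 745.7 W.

0.1535

Converting, Q̇_H = 0.6320 hp = 471.3 W, so COP_actual = Q̇_H/Ẇ = 471.3/375.0 = 1.257.
In absolute terms T_C = 286.85 K and T_H = 326.75 K, so ΔT = 39.90 K.
COP_Carnot = T_H/ΔT = 326.75/39.90 = 8.189.
η_II = COP_actual/COP_Carnot = 1.257/8.189 = 0.1535.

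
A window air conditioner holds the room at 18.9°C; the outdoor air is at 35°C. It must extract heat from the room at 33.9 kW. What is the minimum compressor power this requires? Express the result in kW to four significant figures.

1.869 kW

In absolute terms T_C = 292.05 K and T_H = 308.15 K, so ΔT = 16.10 K.
COP_Carnot = T_C/ΔT = 292.05/16.10 = 18.14.
Ẇ_min = Q̇/COP_Carnot = 33.90/18.14 = 1.869 kW.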